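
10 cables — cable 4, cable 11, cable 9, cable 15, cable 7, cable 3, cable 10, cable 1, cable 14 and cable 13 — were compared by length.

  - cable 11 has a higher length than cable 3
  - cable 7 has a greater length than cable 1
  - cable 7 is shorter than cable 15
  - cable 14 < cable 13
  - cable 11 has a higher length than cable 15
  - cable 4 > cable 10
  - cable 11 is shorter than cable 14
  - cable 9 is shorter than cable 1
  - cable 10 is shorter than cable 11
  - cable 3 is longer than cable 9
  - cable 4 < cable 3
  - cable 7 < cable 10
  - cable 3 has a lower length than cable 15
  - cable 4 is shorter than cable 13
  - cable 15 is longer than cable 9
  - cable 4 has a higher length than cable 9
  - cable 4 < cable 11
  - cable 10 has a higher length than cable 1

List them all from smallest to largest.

Each adjacent pair is fixed by a given relation: cable 9 < cable 1; cable 1 < cable 7; cable 7 < cable 10; cable 10 < cable 4; cable 4 < cable 3; cable 3 < cable 15; cable 15 < cable 11; cable 11 < cable 14; cable 14 < cable 13. Chaining them end to end gives the full order.

cable 9 < cable 1 < cable 7 < cable 10 < cable 4 < cable 3 < cable 15 < cable 11 < cable 14 < cable 13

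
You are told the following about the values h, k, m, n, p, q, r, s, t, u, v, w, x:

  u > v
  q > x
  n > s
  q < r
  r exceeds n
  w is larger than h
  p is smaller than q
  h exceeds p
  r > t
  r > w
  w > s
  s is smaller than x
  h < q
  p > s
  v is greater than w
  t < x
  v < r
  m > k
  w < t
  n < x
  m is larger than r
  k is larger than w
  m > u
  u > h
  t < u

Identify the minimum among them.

p is not least since s < p; h is not least since p < h; w is not least since s < w; t is not least since w < t; n is not least since s < n; v is not least since w < v; k is not least since w < k; x is not least since s < x; q is not least since x < q; u is not least since h < u; r is not least since q < r; m is not least since u < m.
Only s has nothing below it, so s is the minimum.

s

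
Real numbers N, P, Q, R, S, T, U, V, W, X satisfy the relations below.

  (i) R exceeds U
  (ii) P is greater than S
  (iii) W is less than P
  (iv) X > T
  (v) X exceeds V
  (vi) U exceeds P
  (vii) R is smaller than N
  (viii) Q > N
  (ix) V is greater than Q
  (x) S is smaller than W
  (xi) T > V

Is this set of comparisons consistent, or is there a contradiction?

consistent

Every relation is compatible with S < W < P < U < R < N < Q < V < T < X; the set is consistent.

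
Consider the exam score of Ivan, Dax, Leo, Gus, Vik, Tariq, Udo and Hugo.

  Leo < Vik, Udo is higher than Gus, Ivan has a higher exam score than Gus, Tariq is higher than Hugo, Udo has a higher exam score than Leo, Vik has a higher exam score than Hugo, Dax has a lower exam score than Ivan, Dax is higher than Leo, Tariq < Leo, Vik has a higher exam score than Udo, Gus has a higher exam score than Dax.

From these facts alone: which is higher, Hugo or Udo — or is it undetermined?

The relevant relations are Hugo < Tariq; Tariq < Leo; Leo < Dax; Dax < Gus; Gus < Udo.
Together: Hugo < Tariq < Leo < Dax < Gus < Udo.
So Udo is higher.

Udo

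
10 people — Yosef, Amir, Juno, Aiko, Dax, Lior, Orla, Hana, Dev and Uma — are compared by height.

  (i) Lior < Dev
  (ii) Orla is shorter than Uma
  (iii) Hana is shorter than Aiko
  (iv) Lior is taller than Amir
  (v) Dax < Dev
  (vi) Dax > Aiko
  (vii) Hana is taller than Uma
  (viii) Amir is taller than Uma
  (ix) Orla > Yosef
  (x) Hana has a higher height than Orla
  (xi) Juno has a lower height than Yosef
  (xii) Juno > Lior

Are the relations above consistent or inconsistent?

inconsistent

Chaining the given relations yields Amir < Lior < Juno < Yosef < Orla < Uma, so Amir < Uma. But one relation states Uma < Amir. These cannot both hold.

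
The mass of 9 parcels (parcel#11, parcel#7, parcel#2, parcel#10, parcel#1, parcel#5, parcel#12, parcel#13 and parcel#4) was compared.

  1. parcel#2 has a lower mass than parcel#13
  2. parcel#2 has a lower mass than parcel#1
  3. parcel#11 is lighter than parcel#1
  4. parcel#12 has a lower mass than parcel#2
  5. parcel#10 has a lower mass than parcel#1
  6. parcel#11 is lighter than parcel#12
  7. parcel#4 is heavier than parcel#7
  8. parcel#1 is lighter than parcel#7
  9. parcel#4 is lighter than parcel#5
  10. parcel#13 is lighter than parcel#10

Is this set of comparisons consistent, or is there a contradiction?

Every relation is compatible with parcel#11 < parcel#12 < parcel#2 < parcel#13 < parcel#10 < parcel#1 < parcel#7 < parcel#4 < parcel#5; the set is consistent.

consistent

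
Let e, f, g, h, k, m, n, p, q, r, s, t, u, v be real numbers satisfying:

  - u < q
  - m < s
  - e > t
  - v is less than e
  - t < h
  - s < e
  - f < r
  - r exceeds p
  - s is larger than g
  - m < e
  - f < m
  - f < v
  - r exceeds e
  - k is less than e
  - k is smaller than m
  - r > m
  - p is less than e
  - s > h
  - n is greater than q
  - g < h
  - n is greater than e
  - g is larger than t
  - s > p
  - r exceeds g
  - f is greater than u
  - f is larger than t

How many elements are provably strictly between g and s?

Chaining upward from g reaches: h, e, n, r.
Chaining downward from s reaches: t, h, u, f, k, p, m.
Strictly between g and s are those in both lists: h — 1 element.

1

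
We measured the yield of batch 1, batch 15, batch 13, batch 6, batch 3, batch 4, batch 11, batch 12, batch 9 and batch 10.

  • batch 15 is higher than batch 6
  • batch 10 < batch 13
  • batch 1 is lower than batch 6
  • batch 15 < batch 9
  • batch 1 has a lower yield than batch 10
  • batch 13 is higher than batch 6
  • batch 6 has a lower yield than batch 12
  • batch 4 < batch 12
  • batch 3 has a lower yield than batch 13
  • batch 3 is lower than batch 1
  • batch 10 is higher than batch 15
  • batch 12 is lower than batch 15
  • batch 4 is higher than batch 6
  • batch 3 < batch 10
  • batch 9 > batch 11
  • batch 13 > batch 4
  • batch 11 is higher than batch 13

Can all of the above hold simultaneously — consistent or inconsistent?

consistent

The single ordering batch 3 < batch 1 < batch 6 < batch 4 < batch 12 < batch 15 < batch 10 < batch 13 < batch 11 < batch 9 satisfies every listed relation, so no contradiction arises.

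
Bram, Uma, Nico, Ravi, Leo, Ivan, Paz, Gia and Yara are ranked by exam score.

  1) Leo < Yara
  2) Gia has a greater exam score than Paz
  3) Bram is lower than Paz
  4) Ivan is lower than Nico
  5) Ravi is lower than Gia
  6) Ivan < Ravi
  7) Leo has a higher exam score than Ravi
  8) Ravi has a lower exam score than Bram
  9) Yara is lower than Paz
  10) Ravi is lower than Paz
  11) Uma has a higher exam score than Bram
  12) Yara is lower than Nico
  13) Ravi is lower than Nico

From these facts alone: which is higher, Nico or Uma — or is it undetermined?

undetermined

Following every chain through Nico: below Nico we get Ivan, Ravi, Leo, Yara.
Uma is not reached, and no chain runs the other way from Uma to Nico.
So the given relations leave the order of Nico and Uma undetermined.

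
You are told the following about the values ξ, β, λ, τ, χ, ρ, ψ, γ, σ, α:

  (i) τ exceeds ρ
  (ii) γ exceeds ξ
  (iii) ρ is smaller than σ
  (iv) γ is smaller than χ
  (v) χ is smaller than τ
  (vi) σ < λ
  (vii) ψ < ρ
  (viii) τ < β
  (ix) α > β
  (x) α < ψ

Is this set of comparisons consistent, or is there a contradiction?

inconsistent

We have ρ < τ stated directly, yet also τ < β < α < ψ < ρ by chaining the others — so τ < ρ. Contradiction.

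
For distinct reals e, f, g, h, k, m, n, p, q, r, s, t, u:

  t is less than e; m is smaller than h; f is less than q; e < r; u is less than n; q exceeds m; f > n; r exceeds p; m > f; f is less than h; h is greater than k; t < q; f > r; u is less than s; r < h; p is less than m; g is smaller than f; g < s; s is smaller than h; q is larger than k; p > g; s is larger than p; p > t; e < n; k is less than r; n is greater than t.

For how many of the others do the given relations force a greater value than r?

4

The elements the relations force above r are f, m, q, h — no chain reaches any other.
That is 4.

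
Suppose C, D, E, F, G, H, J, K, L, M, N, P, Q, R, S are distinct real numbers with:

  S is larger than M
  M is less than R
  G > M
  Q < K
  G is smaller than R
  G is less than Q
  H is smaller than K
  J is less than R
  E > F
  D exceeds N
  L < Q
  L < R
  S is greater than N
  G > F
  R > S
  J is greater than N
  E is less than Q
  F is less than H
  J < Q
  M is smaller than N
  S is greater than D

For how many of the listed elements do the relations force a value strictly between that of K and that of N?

2

Chaining upward from N reaches: D, S, J, R, Q.
Chaining downward from K reaches: M, F, J, L, E, H, G, Q.
Strictly between N and K are those in both lists: J, Q — 2 elements.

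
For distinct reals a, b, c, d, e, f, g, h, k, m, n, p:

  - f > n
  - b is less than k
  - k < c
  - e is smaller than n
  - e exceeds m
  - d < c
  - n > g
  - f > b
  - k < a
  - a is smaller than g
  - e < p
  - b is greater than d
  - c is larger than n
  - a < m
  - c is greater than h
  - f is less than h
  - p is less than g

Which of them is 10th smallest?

f

The consecutive relations fix a unique order: d < b < k < a < m < e < p < g < n < f < h < c.
Counting 10 from the smallest end gives f.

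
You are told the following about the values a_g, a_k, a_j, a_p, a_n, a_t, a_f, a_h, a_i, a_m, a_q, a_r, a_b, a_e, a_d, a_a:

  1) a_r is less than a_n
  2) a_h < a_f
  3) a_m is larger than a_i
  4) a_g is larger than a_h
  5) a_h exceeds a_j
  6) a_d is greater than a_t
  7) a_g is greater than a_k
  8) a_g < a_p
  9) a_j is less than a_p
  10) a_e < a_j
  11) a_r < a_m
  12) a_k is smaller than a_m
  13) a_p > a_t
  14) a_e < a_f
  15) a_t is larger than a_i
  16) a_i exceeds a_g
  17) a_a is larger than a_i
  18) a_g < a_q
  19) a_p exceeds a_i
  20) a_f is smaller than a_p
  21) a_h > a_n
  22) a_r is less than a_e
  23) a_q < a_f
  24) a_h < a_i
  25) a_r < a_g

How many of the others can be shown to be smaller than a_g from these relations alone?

6

Directly below a_g: a_k, a_r, a_h.
One step further: a_n, a_j (5 so far).
One step further: a_e (6 so far).
Nothing else is reachable below a_g; 6 in all.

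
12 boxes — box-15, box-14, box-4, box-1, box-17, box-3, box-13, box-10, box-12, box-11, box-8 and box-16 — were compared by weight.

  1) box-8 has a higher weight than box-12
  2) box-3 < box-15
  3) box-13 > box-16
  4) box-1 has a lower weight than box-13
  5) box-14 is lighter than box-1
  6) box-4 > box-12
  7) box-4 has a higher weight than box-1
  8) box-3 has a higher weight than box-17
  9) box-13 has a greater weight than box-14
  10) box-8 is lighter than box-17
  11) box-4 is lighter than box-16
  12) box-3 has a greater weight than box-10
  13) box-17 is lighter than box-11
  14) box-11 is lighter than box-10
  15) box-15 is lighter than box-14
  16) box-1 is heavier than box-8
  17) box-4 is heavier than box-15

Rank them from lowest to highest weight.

The consecutive links are each given: box-12 < box-8; box-8 < box-17; box-17 < box-11; box-11 < box-10; box-10 < box-3; box-3 < box-15; box-15 < box-14; box-14 < box-1; box-1 < box-4; box-4 < box-16; box-16 < box-13.

box-12 < box-8 < box-17 < box-11 < box-10 < box-3 < box-15 < box-14 < box-1 < box-4 < box-16 < box-13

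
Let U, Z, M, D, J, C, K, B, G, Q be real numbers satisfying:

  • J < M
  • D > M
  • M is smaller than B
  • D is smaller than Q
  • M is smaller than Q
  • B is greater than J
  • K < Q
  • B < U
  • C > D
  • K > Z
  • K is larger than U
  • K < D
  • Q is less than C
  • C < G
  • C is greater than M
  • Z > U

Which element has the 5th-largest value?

Piecing the relations together gives one ordering: J < M < B < U < Z < K < D < Q < C < G.
The 5th largest is K.

K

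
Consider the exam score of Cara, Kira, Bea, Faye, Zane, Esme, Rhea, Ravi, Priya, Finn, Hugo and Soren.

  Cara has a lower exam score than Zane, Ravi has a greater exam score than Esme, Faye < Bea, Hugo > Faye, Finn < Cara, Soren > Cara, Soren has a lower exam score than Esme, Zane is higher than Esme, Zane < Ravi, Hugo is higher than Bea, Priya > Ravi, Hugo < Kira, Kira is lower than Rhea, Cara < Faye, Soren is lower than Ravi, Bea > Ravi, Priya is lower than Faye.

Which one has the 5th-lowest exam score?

Piecing the relations together gives one ordering: Finn < Cara < Soren < Esme < Zane < Ravi < Priya < Faye < Bea < Hugo < Kira < Rhea.
The 5th smallest is Zane.

Zane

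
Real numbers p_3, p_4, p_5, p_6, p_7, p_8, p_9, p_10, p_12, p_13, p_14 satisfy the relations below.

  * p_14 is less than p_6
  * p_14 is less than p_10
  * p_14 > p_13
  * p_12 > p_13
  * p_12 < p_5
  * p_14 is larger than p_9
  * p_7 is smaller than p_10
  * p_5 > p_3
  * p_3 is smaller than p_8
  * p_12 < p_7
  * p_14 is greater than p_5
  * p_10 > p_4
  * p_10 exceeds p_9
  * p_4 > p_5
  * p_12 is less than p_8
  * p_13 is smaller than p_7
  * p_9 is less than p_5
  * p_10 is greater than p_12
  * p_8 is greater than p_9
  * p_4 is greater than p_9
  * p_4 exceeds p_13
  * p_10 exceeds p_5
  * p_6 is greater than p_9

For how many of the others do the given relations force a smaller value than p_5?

4

The elements the relations force below p_5 are p_13, p_12, p_9, p_3 — no chain reaches any other.
That is 4.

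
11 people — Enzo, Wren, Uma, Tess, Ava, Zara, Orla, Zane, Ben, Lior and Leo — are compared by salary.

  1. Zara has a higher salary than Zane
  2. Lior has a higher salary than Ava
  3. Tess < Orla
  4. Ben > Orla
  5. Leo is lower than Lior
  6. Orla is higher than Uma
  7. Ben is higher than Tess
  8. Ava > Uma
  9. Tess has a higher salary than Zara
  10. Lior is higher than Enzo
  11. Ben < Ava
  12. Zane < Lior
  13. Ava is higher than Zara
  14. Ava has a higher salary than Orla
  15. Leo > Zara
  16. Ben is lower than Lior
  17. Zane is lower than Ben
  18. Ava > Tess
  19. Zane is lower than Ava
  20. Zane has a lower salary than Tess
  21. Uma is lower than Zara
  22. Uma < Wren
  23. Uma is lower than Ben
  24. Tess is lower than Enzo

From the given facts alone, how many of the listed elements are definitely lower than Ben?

From Ben the given relations immediately reach Zane, Uma, Tess, Orla.
From those, Zara — 5 in total.
Nothing else is reachable below Ben; 5 in all.

5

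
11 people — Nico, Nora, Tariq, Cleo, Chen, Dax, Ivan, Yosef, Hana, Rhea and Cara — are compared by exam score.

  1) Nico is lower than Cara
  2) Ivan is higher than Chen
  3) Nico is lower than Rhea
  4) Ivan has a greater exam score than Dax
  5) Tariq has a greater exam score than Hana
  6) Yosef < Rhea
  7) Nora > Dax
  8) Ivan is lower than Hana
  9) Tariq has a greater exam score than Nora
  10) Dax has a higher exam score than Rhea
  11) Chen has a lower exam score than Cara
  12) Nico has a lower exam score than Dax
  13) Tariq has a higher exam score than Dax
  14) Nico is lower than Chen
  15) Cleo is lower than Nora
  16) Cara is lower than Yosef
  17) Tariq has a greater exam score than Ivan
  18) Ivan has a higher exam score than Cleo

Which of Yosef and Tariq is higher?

Link the given pairs in sequence: Yosef < Rhea; Rhea < Dax; Dax < Ivan; Ivan < Hana; Hana < Tariq.
Chaining these gives Yosef < Rhea < Dax < Ivan < Hana < Tariq.
So Yosef < Tariq; Tariq is the higher of the two.

Tariq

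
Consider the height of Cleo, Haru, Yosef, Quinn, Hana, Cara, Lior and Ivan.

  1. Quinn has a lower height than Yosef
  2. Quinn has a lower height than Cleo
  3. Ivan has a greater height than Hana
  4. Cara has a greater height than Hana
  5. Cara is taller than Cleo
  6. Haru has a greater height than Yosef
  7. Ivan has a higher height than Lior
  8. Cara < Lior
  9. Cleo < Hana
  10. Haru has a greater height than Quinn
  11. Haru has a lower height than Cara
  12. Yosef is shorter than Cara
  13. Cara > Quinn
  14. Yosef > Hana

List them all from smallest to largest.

Quinn < Cleo < Hana < Yosef < Haru < Cara < Lior < Ivan

The consecutive links are each given: Quinn < Cleo; Cleo < Hana; Hana < Yosef; Yosef < Haru; Haru < Cara; Cara < Lior; Lior < Ivan.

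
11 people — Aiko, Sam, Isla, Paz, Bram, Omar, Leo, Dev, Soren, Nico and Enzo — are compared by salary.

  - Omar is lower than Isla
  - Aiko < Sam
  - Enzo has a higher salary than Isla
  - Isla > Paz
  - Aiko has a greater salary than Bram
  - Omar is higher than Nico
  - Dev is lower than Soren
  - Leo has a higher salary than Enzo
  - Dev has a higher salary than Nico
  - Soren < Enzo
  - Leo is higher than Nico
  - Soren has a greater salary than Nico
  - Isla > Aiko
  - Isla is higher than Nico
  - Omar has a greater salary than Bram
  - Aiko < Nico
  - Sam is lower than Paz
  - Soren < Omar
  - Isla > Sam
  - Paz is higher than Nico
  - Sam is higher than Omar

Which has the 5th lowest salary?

Soren

Chaining the given pairs: Bram < Aiko < Nico < Dev < Soren < Omar < Sam < Paz < Isla < Enzo < Leo.
The 5th smallest is Soren.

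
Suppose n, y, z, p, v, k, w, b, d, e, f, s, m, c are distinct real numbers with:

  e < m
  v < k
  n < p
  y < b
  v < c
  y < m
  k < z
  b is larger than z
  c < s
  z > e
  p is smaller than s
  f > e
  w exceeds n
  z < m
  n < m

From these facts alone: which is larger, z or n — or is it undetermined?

undetermined

Following every chain through n: above n we get p, w, s, m.
z is not reached, and no chain runs the other way from z to n.
So the given relations leave the order of n and z undetermined.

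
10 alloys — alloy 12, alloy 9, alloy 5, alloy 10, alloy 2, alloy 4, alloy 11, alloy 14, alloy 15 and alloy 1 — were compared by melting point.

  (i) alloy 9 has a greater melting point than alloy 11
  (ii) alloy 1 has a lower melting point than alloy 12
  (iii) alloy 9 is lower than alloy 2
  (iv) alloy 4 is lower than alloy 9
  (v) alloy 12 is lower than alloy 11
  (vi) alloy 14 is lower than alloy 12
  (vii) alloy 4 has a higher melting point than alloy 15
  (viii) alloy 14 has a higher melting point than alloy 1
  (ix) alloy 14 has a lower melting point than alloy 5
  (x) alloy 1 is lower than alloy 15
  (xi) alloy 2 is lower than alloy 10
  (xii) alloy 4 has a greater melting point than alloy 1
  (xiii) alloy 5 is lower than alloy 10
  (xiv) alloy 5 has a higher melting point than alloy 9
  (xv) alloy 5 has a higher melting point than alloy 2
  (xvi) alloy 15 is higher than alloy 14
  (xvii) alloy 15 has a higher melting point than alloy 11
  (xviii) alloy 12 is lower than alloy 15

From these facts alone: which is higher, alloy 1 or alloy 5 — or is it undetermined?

Following the relations from alloy 1: alloy 1 < alloy 14 < alloy 12 < alloy 11 < alloy 15 < alloy 4 < alloy 9 < alloy 2 < alloy 5.
So alloy 5 is higher.

alloy 5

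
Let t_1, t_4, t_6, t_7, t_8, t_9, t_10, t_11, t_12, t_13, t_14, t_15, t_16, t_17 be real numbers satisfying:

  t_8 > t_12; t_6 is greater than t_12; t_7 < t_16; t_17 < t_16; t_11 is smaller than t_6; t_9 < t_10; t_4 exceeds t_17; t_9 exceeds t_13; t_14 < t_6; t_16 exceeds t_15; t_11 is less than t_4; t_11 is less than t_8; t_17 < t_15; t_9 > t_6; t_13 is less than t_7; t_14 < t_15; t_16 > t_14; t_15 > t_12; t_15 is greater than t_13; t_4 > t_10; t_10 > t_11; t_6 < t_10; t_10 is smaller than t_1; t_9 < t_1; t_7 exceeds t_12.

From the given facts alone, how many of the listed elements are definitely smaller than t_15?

4

From t_15 the given relations immediately reach t_17, t_14, t_12, t_13.
No other element is forced below t_15 by the given relations, so the count is 4.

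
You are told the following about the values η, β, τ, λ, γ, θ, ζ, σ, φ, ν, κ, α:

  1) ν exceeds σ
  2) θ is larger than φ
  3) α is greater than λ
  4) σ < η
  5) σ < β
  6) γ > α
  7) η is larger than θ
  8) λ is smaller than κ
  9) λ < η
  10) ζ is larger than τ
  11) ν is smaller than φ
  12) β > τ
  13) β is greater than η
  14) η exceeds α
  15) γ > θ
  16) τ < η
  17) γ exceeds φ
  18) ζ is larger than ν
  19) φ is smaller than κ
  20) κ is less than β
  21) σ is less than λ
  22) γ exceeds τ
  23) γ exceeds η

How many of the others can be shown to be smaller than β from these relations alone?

9

Directly below β: σ, τ, κ, η.
One step further: λ, φ, α, θ (8 so far).
One step further: ν (9 so far).
Nothing else is reachable below β; 9 in all.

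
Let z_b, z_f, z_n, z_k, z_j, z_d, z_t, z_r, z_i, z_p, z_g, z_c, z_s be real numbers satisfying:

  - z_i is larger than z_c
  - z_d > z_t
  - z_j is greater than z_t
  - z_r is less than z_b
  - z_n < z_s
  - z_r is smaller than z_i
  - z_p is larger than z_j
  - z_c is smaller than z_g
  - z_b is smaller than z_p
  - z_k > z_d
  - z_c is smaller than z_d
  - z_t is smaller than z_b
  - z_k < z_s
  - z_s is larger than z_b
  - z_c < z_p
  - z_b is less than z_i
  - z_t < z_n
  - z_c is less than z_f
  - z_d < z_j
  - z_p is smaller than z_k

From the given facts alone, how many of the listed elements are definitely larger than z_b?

4

The elements the relations force above z_b are z_i, z_p, z_k, z_s — no chain reaches any other.
That is 4.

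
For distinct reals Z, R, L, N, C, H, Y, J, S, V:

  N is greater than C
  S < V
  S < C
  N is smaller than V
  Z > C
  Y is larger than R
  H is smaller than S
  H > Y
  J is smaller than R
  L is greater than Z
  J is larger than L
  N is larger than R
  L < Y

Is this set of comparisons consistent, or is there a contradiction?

We have C < Z stated directly, yet also Z < L < J < R < Y < H < S < C by chaining the others — so Z < C. Contradiction.

inconsistent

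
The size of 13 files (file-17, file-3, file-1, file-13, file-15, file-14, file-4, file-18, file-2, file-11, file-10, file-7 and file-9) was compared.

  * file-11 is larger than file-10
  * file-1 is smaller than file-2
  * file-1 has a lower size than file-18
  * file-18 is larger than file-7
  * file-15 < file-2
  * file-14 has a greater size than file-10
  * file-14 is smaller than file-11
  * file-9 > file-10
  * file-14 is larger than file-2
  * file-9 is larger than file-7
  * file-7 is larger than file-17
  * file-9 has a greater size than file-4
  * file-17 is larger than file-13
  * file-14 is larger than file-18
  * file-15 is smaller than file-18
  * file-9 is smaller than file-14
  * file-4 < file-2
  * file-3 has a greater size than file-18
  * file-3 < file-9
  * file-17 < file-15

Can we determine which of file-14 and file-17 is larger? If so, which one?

Chaining the given relations: file-17 < file-15 < file-18 < file-3 < file-9 < file-14.
So file-14 is larger.

file-14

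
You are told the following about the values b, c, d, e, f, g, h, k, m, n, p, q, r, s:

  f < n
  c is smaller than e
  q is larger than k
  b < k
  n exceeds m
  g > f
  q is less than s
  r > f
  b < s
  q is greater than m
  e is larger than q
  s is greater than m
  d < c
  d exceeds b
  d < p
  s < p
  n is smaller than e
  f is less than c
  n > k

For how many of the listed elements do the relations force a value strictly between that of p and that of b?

4

Chaining upward from b reaches: k, d, q, n, c, e, s.
Chaining downward from p reaches: k, d, m, q, s.
Strictly between b and p are those in both lists: k, d, q, s — 4 elements.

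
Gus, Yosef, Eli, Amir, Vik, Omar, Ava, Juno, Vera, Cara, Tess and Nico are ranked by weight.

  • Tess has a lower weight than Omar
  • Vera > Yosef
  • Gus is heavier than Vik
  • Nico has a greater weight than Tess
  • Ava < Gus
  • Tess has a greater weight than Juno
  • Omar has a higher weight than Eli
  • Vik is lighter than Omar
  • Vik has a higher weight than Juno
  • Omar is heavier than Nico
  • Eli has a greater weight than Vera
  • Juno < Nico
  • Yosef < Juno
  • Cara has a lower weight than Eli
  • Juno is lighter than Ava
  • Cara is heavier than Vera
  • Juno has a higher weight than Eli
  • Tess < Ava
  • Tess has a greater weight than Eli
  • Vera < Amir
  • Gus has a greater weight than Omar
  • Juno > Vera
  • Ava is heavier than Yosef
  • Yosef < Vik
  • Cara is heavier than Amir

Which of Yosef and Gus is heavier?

Gus

Yosef < Vera and Vera < Amir give Yosef < Amir.
Then Amir < Cara extends the chain to Cara.
Then Cara < Eli extends the chain to Eli.
Then Eli < Juno extends the chain to Juno.
With Juno < Nico: Yosef < Vera < Amir < Cara < Eli < Juno < Nico.
Then Nico < Omar extends the chain to Omar.
Then Omar < Gus extends the chain to Gus.
So Yosef < Gus; Gus is the heavier of the two.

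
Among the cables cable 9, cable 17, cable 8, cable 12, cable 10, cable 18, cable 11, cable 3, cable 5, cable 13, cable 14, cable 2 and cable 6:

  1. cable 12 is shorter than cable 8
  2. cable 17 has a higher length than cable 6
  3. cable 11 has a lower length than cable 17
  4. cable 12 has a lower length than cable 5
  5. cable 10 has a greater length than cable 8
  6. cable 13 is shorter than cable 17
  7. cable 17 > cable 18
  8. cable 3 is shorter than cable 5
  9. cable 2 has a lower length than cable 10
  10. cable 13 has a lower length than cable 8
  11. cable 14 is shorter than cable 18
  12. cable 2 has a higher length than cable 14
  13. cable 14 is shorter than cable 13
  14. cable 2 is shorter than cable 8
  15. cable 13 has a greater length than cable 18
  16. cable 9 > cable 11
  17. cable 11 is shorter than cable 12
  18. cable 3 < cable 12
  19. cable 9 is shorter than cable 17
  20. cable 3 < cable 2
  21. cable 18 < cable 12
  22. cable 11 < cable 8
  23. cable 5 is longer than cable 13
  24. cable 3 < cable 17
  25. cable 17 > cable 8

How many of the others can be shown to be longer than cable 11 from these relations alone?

From cable 11 the given relations immediately reach cable 9, cable 12, cable 8, cable 17.
From those, cable 10, cable 5 — 6 in total.
Nothing else is reachable above cable 11; 6 in all.

6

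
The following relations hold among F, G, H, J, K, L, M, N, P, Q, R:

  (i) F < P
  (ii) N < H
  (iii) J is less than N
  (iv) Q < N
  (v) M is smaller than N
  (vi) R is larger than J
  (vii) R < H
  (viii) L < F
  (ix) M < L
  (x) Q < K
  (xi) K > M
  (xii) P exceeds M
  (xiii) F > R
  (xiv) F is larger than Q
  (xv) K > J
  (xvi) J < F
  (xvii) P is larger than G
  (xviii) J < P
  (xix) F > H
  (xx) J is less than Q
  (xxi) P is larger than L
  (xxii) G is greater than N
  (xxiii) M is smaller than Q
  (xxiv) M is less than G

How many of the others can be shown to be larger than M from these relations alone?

The elements the relations force above M are Q, N, H, G, L, F, K, P — no chain reaches any other.
That is 8.

8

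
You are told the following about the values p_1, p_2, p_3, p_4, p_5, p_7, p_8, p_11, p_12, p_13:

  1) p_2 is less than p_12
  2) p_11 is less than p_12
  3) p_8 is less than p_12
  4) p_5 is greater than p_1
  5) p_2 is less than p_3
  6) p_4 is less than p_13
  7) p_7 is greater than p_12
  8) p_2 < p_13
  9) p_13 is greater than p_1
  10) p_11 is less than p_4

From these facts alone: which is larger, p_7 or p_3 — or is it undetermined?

Following every chain through p_3: below p_3 we get p_2.
p_7 is not reached, and no chain runs the other way from p_7 to p_3.
So the given relations leave the order of p_3 and p_7 undetermined.

undetermined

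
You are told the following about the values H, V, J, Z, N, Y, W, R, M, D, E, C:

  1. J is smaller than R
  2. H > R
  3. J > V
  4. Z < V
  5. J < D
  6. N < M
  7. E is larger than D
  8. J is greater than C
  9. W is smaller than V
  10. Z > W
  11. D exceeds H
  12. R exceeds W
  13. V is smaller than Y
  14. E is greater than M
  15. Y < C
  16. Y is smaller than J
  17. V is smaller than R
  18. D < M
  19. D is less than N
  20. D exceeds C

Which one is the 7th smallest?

The consecutive relations fix a unique order: W < Z < V < Y < C < J < R < H < D < N < M < E.
Counting 7 from the smallest end gives R.

R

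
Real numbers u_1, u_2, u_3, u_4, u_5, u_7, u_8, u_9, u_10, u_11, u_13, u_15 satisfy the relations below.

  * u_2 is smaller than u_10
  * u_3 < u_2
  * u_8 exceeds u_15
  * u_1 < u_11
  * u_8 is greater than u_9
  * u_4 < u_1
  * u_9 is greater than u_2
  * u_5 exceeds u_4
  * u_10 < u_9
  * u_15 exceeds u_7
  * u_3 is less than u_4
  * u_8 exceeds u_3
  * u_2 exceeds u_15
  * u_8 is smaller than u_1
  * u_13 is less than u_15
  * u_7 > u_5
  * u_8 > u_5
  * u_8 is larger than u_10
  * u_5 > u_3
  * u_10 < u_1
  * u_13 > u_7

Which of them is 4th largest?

Chaining the given pairs: u_3 < u_4 < u_5 < u_7 < u_13 < u_15 < u_2 < u_10 < u_9 < u_8 < u_1 < u_11.
Counting 4 from the largest end gives u_9.

u_9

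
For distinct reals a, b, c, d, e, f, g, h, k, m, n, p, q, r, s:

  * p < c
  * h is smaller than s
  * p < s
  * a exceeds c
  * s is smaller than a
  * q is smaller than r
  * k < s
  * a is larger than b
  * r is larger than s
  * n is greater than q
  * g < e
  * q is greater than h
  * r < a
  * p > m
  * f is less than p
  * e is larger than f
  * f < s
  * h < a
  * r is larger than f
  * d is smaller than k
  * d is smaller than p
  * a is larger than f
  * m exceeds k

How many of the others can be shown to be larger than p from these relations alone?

4

Directly above p: c, s.
One step further: r, a (4 so far).
No other element is forced above p by the given relations, so the count is 4.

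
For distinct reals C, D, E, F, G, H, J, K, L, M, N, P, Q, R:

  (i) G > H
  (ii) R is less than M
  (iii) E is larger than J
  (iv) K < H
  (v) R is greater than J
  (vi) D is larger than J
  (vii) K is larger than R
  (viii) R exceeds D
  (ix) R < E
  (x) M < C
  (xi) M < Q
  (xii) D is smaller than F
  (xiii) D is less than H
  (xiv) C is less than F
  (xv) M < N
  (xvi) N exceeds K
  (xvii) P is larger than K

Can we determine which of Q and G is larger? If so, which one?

undetermined

Following every chain through Q: below Q we get J, D, R, M.
G is not reached, and no chain runs the other way from G to Q.
So the given relations leave the order of Q and G undetermined.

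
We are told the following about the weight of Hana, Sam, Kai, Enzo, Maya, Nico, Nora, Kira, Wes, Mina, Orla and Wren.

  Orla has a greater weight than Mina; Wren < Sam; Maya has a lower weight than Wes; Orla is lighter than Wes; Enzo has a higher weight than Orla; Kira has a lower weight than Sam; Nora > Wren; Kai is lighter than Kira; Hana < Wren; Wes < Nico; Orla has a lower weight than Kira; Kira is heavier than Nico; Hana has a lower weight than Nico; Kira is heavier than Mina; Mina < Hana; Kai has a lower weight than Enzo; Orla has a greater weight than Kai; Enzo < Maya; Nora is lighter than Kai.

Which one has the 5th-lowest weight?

Kai

The consecutive relations fix a unique order: Mina < Hana < Wren < Nora < Kai < Orla < Enzo < Maya < Wes < Nico < Kira < Sam.
Counting 5 from the smallest end gives Kai.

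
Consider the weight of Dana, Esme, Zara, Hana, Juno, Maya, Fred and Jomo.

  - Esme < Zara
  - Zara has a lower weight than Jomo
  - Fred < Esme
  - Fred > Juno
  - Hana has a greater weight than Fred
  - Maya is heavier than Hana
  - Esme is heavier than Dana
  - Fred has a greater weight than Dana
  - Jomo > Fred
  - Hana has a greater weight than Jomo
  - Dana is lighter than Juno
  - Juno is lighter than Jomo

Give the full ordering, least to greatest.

Each adjacent pair is fixed by a given relation: Dana < Juno; Juno < Fred; Fred < Esme; Esme < Zara; Zara < Jomo; Jomo < Hana; Hana < Maya. Chaining them end to end gives the full order.

Dana < Juno < Fred < Esme < Zara < Jomo < Hana < Maya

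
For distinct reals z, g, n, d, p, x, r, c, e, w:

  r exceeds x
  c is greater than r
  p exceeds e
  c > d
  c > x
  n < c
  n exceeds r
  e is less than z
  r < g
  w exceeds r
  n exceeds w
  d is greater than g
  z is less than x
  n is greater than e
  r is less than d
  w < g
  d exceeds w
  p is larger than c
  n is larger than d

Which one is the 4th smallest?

r

Piecing the relations together gives one ordering: e < z < x < r < w < g < d < n < c < p.
The 4th smallest is r.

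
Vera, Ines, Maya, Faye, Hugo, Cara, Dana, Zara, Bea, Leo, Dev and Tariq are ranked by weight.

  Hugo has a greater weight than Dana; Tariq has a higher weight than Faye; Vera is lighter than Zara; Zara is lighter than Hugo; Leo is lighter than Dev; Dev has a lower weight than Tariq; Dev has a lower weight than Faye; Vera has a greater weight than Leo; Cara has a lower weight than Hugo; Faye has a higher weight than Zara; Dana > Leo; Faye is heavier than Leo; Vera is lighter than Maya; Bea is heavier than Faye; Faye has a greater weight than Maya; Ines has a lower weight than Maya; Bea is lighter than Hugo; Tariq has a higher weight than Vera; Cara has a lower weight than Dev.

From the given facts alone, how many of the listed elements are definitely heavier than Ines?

5

The elements the relations force above Ines are Maya, Faye, Tariq, Bea, Hugo — no chain reaches any other.
That is 5.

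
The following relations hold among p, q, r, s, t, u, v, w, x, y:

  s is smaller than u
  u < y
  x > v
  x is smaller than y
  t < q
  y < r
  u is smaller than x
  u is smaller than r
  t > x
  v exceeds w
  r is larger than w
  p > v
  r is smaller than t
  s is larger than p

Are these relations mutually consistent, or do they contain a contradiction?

consistent

The single ordering w < v < p < s < u < x < y < r < t < q satisfies every listed relation, so no contradiction arises.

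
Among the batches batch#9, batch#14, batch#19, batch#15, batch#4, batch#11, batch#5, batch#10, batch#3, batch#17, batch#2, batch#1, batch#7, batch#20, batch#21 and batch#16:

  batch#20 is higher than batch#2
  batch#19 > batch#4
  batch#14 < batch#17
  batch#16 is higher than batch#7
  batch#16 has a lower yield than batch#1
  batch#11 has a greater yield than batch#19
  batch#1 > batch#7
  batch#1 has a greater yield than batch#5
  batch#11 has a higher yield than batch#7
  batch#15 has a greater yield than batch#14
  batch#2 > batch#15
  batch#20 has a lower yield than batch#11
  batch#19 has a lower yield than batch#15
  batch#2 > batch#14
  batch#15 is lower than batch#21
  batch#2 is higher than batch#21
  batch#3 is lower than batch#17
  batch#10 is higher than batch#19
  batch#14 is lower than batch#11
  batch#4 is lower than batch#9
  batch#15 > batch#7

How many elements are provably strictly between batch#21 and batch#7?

The relations place batch#7 below batch#21. An element lies strictly between them when it is forced above batch#7 and also forced below batch#21.
Above batch#7: {batch#15, batch#16, batch#1, batch#2, batch#20, batch#11}. Below batch#21: {batch#14, batch#4, batch#19, batch#15}.
Intersection: {batch#15} — 1.

1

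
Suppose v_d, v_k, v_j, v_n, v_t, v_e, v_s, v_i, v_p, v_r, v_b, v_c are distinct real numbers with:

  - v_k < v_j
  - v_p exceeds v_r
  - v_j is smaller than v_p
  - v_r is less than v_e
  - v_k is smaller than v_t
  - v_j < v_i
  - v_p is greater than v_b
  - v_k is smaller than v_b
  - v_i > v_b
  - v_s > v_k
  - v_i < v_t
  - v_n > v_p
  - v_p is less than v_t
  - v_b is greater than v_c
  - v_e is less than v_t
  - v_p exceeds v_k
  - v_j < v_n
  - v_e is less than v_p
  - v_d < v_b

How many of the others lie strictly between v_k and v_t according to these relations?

4

The relations place v_k below v_t. An element lies strictly between them when it is forced above v_k and also forced below v_t.
Above v_k: {v_s, v_j, v_b, v_p, v_n, v_i}. Below v_t: {v_d, v_c, v_r, v_j, v_b, v_e, v_p, v_i}.
Intersection: {v_j, v_b, v_p, v_i} — 4.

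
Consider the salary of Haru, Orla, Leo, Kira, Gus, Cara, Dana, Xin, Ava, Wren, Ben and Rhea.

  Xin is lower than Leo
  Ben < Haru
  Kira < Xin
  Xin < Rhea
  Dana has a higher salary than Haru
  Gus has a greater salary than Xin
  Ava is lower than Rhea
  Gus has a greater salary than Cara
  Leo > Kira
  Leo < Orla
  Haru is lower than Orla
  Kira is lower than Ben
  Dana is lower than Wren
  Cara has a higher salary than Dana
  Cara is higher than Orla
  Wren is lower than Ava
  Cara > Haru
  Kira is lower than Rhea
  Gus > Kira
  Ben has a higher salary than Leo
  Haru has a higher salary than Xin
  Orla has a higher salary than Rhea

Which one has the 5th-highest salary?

Ava

Piecing the relations together gives one ordering: Kira < Xin < Leo < Ben < Haru < Dana < Wren < Ava < Rhea < Orla < Cara < Gus.
The 5th largest is Ava.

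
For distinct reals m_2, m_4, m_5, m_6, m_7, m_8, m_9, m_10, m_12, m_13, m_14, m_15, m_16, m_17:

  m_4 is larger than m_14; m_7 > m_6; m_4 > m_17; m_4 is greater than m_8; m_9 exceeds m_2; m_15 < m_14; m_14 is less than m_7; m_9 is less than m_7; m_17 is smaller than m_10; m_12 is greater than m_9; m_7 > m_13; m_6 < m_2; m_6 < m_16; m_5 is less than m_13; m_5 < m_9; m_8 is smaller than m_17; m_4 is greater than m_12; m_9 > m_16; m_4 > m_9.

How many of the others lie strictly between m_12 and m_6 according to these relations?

3

Chaining upward from m_6 reaches: m_16, m_2, m_9, m_4, m_7.
Chaining downward from m_12 reaches: m_5, m_16, m_2, m_9.
Strictly between m_6 and m_12 are those in both lists: m_16, m_2, m_9 — 3 elements.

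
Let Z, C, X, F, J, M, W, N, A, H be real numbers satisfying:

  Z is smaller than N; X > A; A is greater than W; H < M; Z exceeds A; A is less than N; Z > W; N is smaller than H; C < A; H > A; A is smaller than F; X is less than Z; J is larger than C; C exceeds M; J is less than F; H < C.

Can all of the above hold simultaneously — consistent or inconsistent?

We have C < A stated directly, yet also A < X < Z < N < H < M < C by chaining the others — so A < C. Contradiction.

inconsistent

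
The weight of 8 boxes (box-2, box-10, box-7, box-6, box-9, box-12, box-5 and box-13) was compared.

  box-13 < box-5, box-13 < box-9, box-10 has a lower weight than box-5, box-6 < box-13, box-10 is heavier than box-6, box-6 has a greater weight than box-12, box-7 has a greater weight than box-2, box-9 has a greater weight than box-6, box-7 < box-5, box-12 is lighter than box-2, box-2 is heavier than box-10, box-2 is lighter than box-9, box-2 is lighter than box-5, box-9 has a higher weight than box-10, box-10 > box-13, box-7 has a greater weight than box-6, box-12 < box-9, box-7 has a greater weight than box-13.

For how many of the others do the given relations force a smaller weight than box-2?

4

The elements the relations force below box-2 are box-12, box-6, box-13, box-10 — no chain reaches any other.
That is 4.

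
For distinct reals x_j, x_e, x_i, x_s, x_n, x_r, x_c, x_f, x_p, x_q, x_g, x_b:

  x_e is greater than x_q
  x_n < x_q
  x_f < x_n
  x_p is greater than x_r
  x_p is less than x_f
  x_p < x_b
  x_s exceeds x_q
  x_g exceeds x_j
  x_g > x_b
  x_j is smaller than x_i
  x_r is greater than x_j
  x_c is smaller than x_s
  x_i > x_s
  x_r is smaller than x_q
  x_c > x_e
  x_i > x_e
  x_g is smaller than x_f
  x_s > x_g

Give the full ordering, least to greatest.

Each adjacent pair is fixed by a given relation: x_j < x_r; x_r < x_p; x_p < x_b; x_b < x_g; x_g < x_f; x_f < x_n; x_n < x_q; x_q < x_e; x_e < x_c; x_c < x_s; x_s < x_i. Chaining them end to end gives the full order.

x_j < x_r < x_p < x_b < x_g < x_f < x_n < x_q < x_e < x_c < x_s < x_i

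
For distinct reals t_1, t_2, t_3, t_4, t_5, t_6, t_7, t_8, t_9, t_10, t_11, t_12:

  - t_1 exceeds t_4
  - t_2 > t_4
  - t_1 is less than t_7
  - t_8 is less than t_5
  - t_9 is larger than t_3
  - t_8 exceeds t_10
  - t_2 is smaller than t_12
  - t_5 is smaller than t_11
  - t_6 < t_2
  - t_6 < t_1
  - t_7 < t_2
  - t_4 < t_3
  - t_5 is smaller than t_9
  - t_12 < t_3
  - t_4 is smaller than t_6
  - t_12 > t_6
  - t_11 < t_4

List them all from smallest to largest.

t_10 < t_8 < t_5 < t_11 < t_4 < t_6 < t_1 < t_7 < t_2 < t_12 < t_3 < t_9

The consecutive links are each given: t_10 < t_8; t_8 < t_5; t_5 < t_11; t_11 < t_4; t_4 < t_6; t_6 < t_1; t_1 < t_7; t_7 < t_2; t_2 < t_12; t_12 < t_3; t_3 < t_9.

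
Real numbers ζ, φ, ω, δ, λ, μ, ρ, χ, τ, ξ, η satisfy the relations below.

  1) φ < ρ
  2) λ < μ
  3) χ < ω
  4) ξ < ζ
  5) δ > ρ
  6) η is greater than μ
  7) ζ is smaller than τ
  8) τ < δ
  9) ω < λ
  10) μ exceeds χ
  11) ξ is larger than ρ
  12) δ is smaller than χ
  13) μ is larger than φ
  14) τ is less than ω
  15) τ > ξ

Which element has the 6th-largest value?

Piecing the relations together gives one ordering: φ < ρ < ξ < ζ < τ < δ < χ < ω < λ < μ < η.
The 6th largest is δ.

δ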